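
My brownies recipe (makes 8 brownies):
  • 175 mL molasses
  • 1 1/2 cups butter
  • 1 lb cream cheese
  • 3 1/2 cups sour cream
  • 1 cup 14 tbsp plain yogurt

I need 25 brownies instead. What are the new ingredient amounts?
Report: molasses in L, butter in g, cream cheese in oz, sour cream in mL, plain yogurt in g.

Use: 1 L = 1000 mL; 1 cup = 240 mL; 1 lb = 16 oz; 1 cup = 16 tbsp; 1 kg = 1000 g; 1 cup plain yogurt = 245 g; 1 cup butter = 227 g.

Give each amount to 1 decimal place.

molasses: 0.5 L; butter: 1064.1 g; cream cheese: 50.0 oz; sour cream: 2625.0 mL; plain yogurt: 1435.5 g

Scaling factor: 25/8 = 3.125.
molasses: 175 mL × 25/8 ÷ 1000 mL/L ≈ 0.5 L
butter: 1.5 cup × 25/8 × 227 g/cup ≈ 1064.1 g
cream cheese: 1 lb × 25/8 × 16 oz/lb = 50.0 oz
sour cream: 3.5 cup × 25/8 × 240 mL/cup = 2625.0 mL
plain yogurt: (1 cup + 14 tbsp = 1.875 cup) × 25/8 × 245 g/cup ≈ 1435.5 g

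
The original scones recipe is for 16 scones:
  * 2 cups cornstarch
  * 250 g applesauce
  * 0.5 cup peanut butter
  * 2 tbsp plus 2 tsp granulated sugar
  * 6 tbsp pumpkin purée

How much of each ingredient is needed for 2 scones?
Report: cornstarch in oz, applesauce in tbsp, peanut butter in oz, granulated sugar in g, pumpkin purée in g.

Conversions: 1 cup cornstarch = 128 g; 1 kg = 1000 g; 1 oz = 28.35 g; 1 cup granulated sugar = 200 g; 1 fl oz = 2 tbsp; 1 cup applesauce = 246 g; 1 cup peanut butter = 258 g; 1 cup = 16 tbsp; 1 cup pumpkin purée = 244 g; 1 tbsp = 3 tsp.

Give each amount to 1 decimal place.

Scaling factor: 2/16 = 1/8 = 0.125.
cornstarch: 2 cup × 1/8 × 128 g/cup ÷ 28.35 g/oz ≈ 1.1 oz
applesauce: 250 g × 1/8 ÷ 246 g/cup × 16 tbsp/cup ≈ 2.0 tbsp
peanut butter: 0.5 cup × 1/8 × 258 g/cup ÷ 28.35 g/oz ≈ 0.6 oz
granulated sugar: (2 tbsp + 2 tsp = 8/3 tbsp) × 1/8 ÷ 16 tbsp/cup × 200 g/cup ≈ 4.2 g
pumpkin purée: 6 tbsp × 1/8 ÷ 16 tbsp/cup × 244 g/cup ≈ 11.4 g

cornstarch: 1.1 oz; applesauce: 2.0 tbsp; peanut butter: 0.6 oz; granulated sugar: 4.2 g; pumpkin purée: 11.4 g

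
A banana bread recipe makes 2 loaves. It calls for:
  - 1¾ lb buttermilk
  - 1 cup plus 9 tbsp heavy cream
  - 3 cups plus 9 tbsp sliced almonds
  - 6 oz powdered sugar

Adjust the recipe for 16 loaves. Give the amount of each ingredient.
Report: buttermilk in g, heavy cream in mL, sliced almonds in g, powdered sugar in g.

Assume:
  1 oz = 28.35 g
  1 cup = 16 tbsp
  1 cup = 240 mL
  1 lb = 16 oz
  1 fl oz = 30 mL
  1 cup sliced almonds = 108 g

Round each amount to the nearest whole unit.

Scaling factor: 16/2 = 8.
buttermilk: 1.75 lb × 8 × 16 oz/lb × 28.35 g/oz ≈ 6350 g
heavy cream: (1 cup + 9 tbsp = 1.5625 cup) × 8 × 240 mL/cup = 3000 mL
sliced almonds: (3 cup + 9 tbsp = 3.5625 cup) × 8 × 108 g/cup = 3078 g
powdered sugar: 6 oz × 8 × 28.35 g/oz ≈ 1361 g

buttermilk: 6350 g; heavy cream: 3000 mL; sliced almonds: 3078 g; powdered sugar: 1361 g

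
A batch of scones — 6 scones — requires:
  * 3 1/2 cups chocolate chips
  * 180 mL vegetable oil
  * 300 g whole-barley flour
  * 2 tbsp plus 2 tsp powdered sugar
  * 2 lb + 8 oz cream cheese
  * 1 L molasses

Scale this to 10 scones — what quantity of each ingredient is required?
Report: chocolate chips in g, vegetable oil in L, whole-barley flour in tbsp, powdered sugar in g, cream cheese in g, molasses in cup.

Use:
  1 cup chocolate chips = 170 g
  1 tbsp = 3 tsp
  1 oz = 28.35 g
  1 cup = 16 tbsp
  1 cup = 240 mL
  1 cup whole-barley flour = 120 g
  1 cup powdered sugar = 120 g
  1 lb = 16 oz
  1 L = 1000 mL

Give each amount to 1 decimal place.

chocolate chips: 991.7 g; vegetable oil: 0.3 L; whole-barley flour: 66.7 tbsp; powdered sugar: 33.3 g; cream cheese: 1890.0 g; molasses: 6.9 cup

Scaling factor: 10/6 = 5/3.
chocolate chips: 3.5 cup × 5/3 × 170 g/cup ≈ 991.7 g
vegetable oil: 180 mL × 5/3 ÷ 1000 mL/L = 0.3 L
whole-barley flour: 300 g × 5/3 ÷ 120 g/cup × 16 tbsp/cup ≈ 66.7 tbsp
powdered sugar: (2 tbsp + 2 tsp = 8/3 tbsp) × 5/3 ÷ 16 tbsp/cup × 120 g/cup ≈ 33.3 g
cream cheese: (2 lb + 8 oz = 2.5 lb) × 5/3 × 16 oz/lb × 28.35 g/oz = 1890.0 g
molasses: 1 L × 5/3 × 1000 mL/L ÷ 240 mL/cup ≈ 6.9 cup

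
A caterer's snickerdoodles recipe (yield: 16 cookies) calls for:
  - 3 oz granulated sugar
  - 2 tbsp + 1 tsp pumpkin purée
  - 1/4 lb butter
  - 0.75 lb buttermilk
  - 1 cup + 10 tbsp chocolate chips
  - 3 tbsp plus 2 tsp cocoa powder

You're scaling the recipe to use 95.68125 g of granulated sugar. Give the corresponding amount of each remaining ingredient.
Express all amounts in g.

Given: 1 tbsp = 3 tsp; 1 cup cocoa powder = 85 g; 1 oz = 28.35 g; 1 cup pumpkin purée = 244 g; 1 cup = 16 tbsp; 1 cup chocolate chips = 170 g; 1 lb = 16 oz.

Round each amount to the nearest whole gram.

The original recipe has 85.05 g of granulated sugar, so the scaling factor is 95.68125 ÷ 85.05 = 9/8 = 1.125.
pumpkin purée: (2 tbsp + 1 tsp = 7/3 tbsp) × 9/8 ÷ 16 tbsp/cup × 244 g/cup ≈ 40 g
butter: 0.25 lb × 9/8 × 16 oz/lb × 28.35 g/oz ≈ 128 g
buttermilk: 0.75 lb × 9/8 × 16 oz/lb × 28.35 g/oz ≈ 383 g
chocolate chips: (1 cup + 10 tbsp = 1.625 cup) × 9/8 × 170 g/cup ≈ 311 g
cocoa powder: (3 tbsp + 2 tsp = 11/3 tbsp) × 9/8 ÷ 16 tbsp/cup × 85 g/cup ≈ 22 g

pumpkin purée: 40 g; butter: 128 g; buttermilk: 383 g; chocolate chips: 311 g; cocoa powder: 22 g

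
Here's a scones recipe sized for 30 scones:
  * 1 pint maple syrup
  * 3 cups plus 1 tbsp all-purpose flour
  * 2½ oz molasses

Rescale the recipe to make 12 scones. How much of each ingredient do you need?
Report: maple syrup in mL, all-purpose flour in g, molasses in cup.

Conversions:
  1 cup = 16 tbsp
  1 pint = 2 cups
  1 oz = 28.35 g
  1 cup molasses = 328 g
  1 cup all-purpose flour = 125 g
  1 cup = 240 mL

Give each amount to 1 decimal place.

Scaling factor: 12/30 = 2/5 = 0.4.
maple syrup: 1 pint × 2/5 × 2 cup/pint × 240 mL/cup = 192.0 mL
all-purpose flour: (3 cup + 1 tbsp = 3.0625 cup) × 2/5 × 125 g/cup ≈ 153.1 g
molasses: 2.5 oz × 2/5 × 28.35 g/oz ÷ 328 g/cup ≈ 0.1 cup

maple syrup: 192.0 mL; all-purpose flour: 153.1 g; molasses: 0.1 cup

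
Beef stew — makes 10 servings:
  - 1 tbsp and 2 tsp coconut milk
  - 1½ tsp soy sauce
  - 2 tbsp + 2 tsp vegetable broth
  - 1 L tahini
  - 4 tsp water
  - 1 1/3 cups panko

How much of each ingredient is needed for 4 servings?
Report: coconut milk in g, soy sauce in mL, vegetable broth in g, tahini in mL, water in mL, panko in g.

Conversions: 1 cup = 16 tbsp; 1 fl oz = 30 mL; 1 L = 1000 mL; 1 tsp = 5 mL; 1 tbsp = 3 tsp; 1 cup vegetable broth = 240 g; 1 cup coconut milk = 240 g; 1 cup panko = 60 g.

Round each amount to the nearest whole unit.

coconut milk: 10 g; soy sauce: 3 mL; vegetable broth: 16 g; tahini: 400 mL; water: 8 mL; panko: 32 g

Scaling factor: 4/10 = 2/5 = 0.4.
coconut milk: (1 tbsp + 2 tsp = 5/3 tbsp) × 2/5 ÷ 16 tbsp/cup × 240 g/cup = 10 g
soy sauce: 1.5 tsp × 2/5 × 5 mL/tsp = 3 mL
vegetable broth: (2 tbsp + 2 tsp = 8/3 tbsp) × 2/5 ÷ 16 tbsp/cup × 240 g/cup = 16 g
tahini: 1 L × 2/5 × 1000 mL/L = 400 mL
water: 4 tsp × 2/5 × 5 mL/tsp = 8 mL
panko: 4/3 cup × 2/5 × 60 g/cup = 32 g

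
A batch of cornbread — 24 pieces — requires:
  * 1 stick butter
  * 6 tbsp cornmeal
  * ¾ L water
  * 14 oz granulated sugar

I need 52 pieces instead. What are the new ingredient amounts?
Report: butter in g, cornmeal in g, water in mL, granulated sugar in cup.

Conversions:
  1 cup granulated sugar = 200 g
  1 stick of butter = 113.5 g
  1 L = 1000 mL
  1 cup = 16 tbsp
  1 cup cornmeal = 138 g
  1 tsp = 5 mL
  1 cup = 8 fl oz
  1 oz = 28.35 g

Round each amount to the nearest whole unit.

butter: 246 g; cornmeal: 112 g; water: 1625 mL; granulated sugar: 4 cup

Scaling factor: 52/24 = 13/6.
butter: 1 stick × 13/6 × 113.5 g/stick ≈ 246 g
cornmeal: 6 tbsp × 13/6 ÷ 16 tbsp/cup × 138 g/cup ≈ 112 g
water: 0.75 L × 13/6 × 1000 mL/L = 1625 mL
granulated sugar: 14 oz × 13/6 × 28.35 g/oz ÷ 200 g/cup ≈ 4 cup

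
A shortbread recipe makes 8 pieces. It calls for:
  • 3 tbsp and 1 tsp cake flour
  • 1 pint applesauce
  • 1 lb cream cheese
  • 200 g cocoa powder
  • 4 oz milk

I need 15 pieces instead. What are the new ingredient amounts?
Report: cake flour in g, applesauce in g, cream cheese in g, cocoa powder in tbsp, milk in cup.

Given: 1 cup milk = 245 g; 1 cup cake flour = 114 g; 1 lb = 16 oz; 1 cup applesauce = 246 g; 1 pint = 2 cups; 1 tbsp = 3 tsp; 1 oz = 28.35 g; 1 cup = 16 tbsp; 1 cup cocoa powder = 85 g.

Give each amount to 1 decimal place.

cake flour: 44.5 g; applesauce: 922.5 g; cream cheese: 850.5 g; cocoa powder: 70.6 tbsp; milk: 0.9 cup

Scaling factor: 15/8 = 1.875.
cake flour: (3 tbsp + 1 tsp = 10/3 tbsp) × 15/8 ÷ 16 tbsp/cup × 114 g/cup ≈ 44.5 g
applesauce: 1 pint × 15/8 × 2 cup/pint × 246 g/cup = 922.5 g
cream cheese: 1 lb × 15/8 × 16 oz/lb × 28.35 g/oz = 850.5 g
cocoa powder: 200 g × 15/8 ÷ 85 g/cup × 16 tbsp/cup ≈ 70.6 tbsp
milk: 4 oz × 15/8 × 28.35 g/oz ÷ 245 g/cup ≈ 0.9 cup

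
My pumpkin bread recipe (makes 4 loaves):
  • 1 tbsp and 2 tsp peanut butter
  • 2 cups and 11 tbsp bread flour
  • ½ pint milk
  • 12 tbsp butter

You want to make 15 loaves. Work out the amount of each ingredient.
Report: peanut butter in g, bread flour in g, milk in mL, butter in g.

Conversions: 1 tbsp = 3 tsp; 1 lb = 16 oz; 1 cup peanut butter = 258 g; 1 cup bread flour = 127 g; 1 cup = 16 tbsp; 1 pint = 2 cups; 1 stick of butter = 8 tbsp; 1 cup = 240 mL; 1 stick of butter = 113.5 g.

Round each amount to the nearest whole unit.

peanut butter: 101 g; bread flour: 1280 g; milk: 900 mL; butter: 638 g

Scaling factor: 15/4 = 3.75.
peanut butter: (1 tbsp + 2 tsp = 5/3 tbsp) × 15/4 ÷ 16 tbsp/cup × 258 g/cup ≈ 101 g
bread flour: (2 cup + 11 tbsp = 2.6875 cup) × 15/4 × 127 g/cup ≈ 1280 g
milk: 0.5 pint × 15/4 × 2 cup/pint × 240 mL/cup = 900 mL
butter: 12 tbsp × 15/4 ÷ 8 tbsp/stick × 113.5 g/stick ≈ 638 g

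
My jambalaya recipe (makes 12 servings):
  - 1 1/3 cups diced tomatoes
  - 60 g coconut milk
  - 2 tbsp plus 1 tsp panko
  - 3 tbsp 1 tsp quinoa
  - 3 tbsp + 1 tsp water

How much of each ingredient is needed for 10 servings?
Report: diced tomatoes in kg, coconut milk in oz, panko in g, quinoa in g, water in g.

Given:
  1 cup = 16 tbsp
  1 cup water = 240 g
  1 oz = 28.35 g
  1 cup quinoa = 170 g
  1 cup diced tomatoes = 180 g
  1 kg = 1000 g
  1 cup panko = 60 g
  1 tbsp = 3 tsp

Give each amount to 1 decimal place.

diced tomatoes: 0.2 kg; coconut milk: 1.8 oz; panko: 7.3 g; quinoa: 29.5 g; water: 41.7 g

Scaling factor: 10/12 = 5/6.
diced tomatoes: 4/3 cup × 5/6 × 180 g/cup ÷ 1000 g/kg = 0.2 kg
coconut milk: 60 g × 5/6 ÷ 28.35 g/oz ≈ 1.8 oz
panko: (2 tbsp + 1 tsp = 7/3 tbsp) × 5/6 ÷ 16 tbsp/cup × 60 g/cup ≈ 7.3 g
quinoa: (3 tbsp + 1 tsp = 10/3 tbsp) × 5/6 ÷ 16 tbsp/cup × 170 g/cup ≈ 29.5 g
water: (3 tbsp + 1 tsp = 10/3 tbsp) × 5/6 ÷ 16 tbsp/cup × 240 g/cup ≈ 41.7 g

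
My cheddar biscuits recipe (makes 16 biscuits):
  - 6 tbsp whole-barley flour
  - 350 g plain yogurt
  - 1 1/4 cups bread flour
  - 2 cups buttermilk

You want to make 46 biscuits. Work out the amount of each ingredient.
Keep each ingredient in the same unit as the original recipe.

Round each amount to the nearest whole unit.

whole-barley flour: 17 tbsp; plain yogurt: 1006 g; bread flour: 4 cup; buttermilk: 6 cup

Scaling factor: 46/16 = 23/8 = 2.875.
whole-barley flour: 6 tbsp × 23/8 ≈ 17 tbsp
plain yogurt: 350 g × 23/8 ≈ 1006 g
bread flour: 1.25 cup × 23/8 ≈ 4 cup
buttermilk: 2 cup × 23/8 ≈ 6 cup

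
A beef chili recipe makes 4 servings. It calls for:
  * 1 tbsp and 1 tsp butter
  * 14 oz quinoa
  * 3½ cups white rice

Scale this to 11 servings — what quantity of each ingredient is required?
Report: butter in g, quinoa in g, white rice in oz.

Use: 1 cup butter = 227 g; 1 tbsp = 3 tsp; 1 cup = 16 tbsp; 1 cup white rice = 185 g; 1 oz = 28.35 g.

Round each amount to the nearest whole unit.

butter: 52 g; quinoa: 1091 g; white rice: 63 oz

Scaling factor: 11/4 = 2.75.
butter: (1 tbsp + 1 tsp = 4/3 tbsp) × 11/4 ÷ 16 tbsp/cup × 227 g/cup ≈ 52 g
quinoa: 14 oz × 11/4 × 28.35 g/oz ≈ 1091 g
white rice: 3.5 cup × 11/4 × 185 g/cup ÷ 28.35 g/oz ≈ 63 oz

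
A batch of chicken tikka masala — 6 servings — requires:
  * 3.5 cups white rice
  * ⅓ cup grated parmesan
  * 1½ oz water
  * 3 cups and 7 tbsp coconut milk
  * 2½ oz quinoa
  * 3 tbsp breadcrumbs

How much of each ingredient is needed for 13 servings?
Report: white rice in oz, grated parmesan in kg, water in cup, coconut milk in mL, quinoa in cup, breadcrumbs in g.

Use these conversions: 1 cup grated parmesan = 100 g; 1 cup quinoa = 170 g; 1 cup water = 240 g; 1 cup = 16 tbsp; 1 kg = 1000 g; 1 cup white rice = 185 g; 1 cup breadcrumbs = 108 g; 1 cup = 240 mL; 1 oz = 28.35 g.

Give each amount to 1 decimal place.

white rice: 49.5 oz; grated parmesan: 0.1 kg; water: 0.4 cup; coconut milk: 1787.5 mL; quinoa: 0.9 cup; breadcrumbs: 43.9 g

Scaling factor: 13/6.
white rice: 3.5 cup × 13/6 × 185 g/cup ÷ 28.35 g/oz ≈ 49.5 oz
grated parmesan: 1/3 cup × 13/6 × 100 g/cup ÷ 1000 g/kg ≈ 0.1 kg
water: 1.5 oz × 13/6 × 28.35 g/oz ÷ 240 g/cup ≈ 0.4 cup
coconut milk: (3 cup + 7 tbsp = 3.4375 cup) × 13/6 × 240 mL/cup = 1787.5 mL
quinoa: 2.5 oz × 13/6 × 28.35 g/oz ÷ 170 g/cup ≈ 0.9 cup
breadcrumbs: 3 tbsp × 13/6 ÷ 16 tbsp/cup × 108 g/cup ≈ 43.9 g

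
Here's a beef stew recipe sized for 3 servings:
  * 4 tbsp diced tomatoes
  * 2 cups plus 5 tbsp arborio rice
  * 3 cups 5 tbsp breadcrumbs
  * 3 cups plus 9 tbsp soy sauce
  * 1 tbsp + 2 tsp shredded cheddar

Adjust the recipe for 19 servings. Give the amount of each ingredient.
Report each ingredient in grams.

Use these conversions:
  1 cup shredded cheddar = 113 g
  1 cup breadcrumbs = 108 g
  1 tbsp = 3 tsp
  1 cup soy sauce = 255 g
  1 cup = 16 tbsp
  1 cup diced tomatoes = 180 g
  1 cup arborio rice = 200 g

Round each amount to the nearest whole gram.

diced tomatoes: 285 g; arborio rice: 2929 g; breadcrumbs: 2266 g; soy sauce: 5753 g; shredded cheddar: 75 g

Scaling factor: 19/3.
diced tomatoes: 4 tbsp × 19/3 ÷ 16 tbsp/cup × 180 g/cup = 285 g
arborio rice: (2 cup + 5 tbsp = 2.3125 cup) × 19/3 × 200 g/cup ≈ 2929 g
breadcrumbs: (3 cup + 5 tbsp = 3.3125 cup) × 19/3 × 108 g/cup ≈ 2266 g
soy sauce: (3 cup + 9 tbsp = 3.5625 cup) × 19/3 × 255 g/cup ≈ 5753 g
shredded cheddar: (1 tbsp + 2 tsp = 5/3 tbsp) × 19/3 ÷ 16 tbsp/cup × 113 g/cup ≈ 75 g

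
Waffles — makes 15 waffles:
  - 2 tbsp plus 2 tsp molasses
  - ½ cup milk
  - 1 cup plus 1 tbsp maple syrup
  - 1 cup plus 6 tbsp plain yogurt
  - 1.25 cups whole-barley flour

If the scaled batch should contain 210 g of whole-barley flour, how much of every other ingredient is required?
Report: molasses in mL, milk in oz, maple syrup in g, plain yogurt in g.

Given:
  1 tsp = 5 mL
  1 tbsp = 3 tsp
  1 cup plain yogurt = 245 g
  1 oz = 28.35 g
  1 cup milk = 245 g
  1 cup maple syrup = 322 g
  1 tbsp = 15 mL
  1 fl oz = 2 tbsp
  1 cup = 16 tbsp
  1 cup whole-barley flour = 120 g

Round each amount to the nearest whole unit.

molasses: 56 mL; milk: 6 oz; maple syrup: 479 g; plain yogurt: 472 g

The original recipe has 150 g of whole-barley flour, so the scaling factor is 210 ÷ 150 = 7/5 = 1.4.
molasses: (2 tbsp + 2 tsp = 8/3 tbsp) × 7/5 × 15 mL/tbsp = 56 mL
milk: 0.5 cup × 7/5 × 245 g/cup ÷ 28.35 g/oz ≈ 6 oz
maple syrup: (1 cup + 1 tbsp = 1.0625 cup) × 7/5 × 322 g/cup ≈ 479 g
plain yogurt: (1 cup + 6 tbsp = 1.375 cup) × 7/5 × 245 g/cup ≈ 472 g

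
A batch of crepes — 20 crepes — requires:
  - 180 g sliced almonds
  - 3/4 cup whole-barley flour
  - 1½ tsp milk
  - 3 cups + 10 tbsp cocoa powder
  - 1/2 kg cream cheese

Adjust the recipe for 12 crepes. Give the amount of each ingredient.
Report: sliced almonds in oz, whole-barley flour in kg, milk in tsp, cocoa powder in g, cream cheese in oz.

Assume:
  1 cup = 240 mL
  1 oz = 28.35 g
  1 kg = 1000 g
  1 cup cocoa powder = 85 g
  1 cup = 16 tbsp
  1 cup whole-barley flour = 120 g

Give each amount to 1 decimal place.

Scaling factor: 12/20 = 3/5 = 0.6.
sliced almonds: 180 g × 3/5 ÷ 28.35 g/oz ≈ 3.8 oz
whole-barley flour: 0.75 cup × 3/5 × 120 g/cup ÷ 1000 g/kg ≈ 0.1 kg
milk: 1.5 tsp × 3/5 = 0.9 tsp
cocoa powder: (3 cup + 10 tbsp = 3.625 cup) × 3/5 × 85 g/cup ≈ 184.9 g
cream cheese: 0.5 kg × 3/5 × 1000 g/kg ÷ 28.35 g/oz ≈ 10.6 oz

sliced almonds: 3.8 oz; whole-barley flour: 0.1 kg; milk: 0.9 tsp; cocoa powder: 184.9 g; cream cheese: 10.6 oz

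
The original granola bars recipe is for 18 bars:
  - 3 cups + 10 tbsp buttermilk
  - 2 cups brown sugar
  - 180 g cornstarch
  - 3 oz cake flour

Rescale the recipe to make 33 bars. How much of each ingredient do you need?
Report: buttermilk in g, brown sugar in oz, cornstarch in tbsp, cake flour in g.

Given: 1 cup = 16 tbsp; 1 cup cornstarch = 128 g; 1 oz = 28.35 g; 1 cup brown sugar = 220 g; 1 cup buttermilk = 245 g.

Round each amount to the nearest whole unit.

Scaling factor: 33/18 = 11/6.
buttermilk: (3 cup + 10 tbsp = 3.625 cup) × 11/6 × 245 g/cup ≈ 1628 g
brown sugar: 2 cup × 11/6 × 220 g/cup ÷ 28.35 g/oz ≈ 28 oz
cornstarch: 180 g × 11/6 ÷ 128 g/cup × 16 tbsp/cup ≈ 41 tbsp
cake flour: 3 oz × 11/6 × 28.35 g/oz ≈ 156 g

buttermilk: 1628 g; brown sugar: 28 oz; cornstarch: 41 tbsp; cake flour: 156 g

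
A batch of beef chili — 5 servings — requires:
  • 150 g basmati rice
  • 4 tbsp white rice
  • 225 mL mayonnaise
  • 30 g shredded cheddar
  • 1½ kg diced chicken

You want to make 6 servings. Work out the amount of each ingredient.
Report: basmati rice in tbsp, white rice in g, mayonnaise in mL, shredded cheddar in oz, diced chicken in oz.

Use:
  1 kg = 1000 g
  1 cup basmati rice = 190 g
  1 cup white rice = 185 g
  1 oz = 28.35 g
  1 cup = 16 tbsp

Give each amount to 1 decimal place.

basmati rice: 15.2 tbsp; white rice: 55.5 g; mayonnaise: 270.0 mL; shredded cheddar: 1.3 oz; diced chicken: 63.5 oz

Scaling factor: 6/5 = 1.2.
basmati rice: 150 g × 6/5 ÷ 190 g/cup × 16 tbsp/cup ≈ 15.2 tbsp
white rice: 4 tbsp × 6/5 ÷ 16 tbsp/cup × 185 g/cup = 55.5 g
mayonnaise: 225 mL × 6/5 = 270.0 mL
shredded cheddar: 30 g × 6/5 ÷ 28.35 g/oz ≈ 1.3 oz
diced chicken: 1.5 kg × 6/5 × 1000 g/kg ÷ 28.35 g/oz ≈ 63.5 oz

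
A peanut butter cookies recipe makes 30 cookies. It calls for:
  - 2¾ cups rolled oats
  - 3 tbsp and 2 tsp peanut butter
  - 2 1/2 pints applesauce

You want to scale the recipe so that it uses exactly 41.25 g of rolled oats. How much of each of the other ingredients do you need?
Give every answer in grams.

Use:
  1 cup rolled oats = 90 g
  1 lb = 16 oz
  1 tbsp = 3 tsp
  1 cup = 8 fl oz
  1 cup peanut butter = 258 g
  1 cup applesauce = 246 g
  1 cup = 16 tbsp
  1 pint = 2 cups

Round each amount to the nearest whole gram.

peanut butter: 10 g; applesauce: 205 g

The original recipe has 247.5 g of rolled oats, so the scaling factor is 41.25 ÷ 247.5 = 1/6.
peanut butter: (3 tbsp + 2 tsp = 11/3 tbsp) × 1/6 ÷ 16 tbsp/cup × 258 g/cup ≈ 10 g
applesauce: 2.5 pint × 1/6 × 2 cup/pint × 246 g/cup = 205 g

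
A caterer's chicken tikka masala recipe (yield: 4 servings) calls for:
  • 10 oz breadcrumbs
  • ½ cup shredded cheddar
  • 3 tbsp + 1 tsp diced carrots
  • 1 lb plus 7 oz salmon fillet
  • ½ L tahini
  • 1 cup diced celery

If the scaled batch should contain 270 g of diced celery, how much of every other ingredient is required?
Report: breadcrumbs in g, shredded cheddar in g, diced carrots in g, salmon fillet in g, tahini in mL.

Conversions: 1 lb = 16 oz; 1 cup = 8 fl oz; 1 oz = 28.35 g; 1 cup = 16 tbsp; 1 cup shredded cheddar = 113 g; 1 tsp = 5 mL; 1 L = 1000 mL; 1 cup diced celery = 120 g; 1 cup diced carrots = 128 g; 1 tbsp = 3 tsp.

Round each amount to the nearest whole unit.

The original recipe has 120 g of diced celery, so the scaling factor is 270 ÷ 120 = 9/4 = 2.25.
breadcrumbs: 10 oz × 9/4 × 28.35 g/oz ≈ 638 g
shredded cheddar: 0.5 cup × 9/4 × 113 g/cup ≈ 127 g
diced carrots: (3 tbsp + 1 tsp = 10/3 tbsp) × 9/4 ÷ 16 tbsp/cup × 128 g/cup = 60 g
salmon fillet: (1 lb + 7 oz = 1.4375 lb) × 9/4 × 16 oz/lb × 28.35 g/oz ≈ 1467 g
tahini: 0.5 L × 9/4 × 1000 mL/L = 1125 mL

breadcrumbs: 638 g; shredded cheddar: 127 g; diced carrots: 60 g; salmon fillet: 1467 g; tahini: 1125 mL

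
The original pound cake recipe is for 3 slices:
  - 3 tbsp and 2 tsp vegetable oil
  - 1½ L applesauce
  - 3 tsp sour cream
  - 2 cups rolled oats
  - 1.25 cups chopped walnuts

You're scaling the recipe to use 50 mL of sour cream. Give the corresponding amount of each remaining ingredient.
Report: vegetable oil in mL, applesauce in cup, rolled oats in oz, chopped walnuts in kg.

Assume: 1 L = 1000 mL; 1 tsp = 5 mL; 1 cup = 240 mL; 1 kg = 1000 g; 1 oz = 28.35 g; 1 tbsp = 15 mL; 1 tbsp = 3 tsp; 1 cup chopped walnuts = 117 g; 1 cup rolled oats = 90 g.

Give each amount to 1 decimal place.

The original recipe has 15 mL of sour cream, so the scaling factor is 50 ÷ 15 = 10/3.
vegetable oil: (3 tbsp + 2 tsp = 11/3 tbsp) × 10/3 × 15 mL/tbsp ≈ 183.3 mL
applesauce: 1.5 L × 10/3 × 1000 mL/L ÷ 240 mL/cup ≈ 20.8 cup
rolled oats: 2 cup × 10/3 × 90 g/cup ÷ 28.35 g/oz ≈ 21.2 oz
chopped walnuts: 1.25 cup × 10/3 × 117 g/cup ÷ 1000 g/kg ≈ 0.5 kg

vegetable oil: 183.3 mL; applesauce: 20.8 cup; rolled oats: 21.2 oz; chopped walnuts: 0.5 kg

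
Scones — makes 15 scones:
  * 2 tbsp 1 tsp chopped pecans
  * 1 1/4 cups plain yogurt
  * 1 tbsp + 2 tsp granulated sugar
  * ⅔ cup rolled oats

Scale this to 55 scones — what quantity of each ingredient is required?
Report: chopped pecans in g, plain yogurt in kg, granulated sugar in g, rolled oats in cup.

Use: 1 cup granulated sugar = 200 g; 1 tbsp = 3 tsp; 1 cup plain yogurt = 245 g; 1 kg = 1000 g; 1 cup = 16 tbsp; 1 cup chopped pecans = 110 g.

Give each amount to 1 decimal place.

chopped pecans: 58.8 g; plain yogurt: 1.1 kg; granulated sugar: 76.4 g; rolled oats: 2.4 cup

Scaling factor: 55/15 = 11/3.
chopped pecans: (2 tbsp + 1 tsp = 7/3 tbsp) × 11/3 ÷ 16 tbsp/cup × 110 g/cup ≈ 58.8 g
plain yogurt: 1.25 cup × 11/3 × 245 g/cup ÷ 1000 g/kg ≈ 1.1 kg
granulated sugar: (1 tbsp + 2 tsp = 5/3 tbsp) × 11/3 ÷ 16 tbsp/cup × 200 g/cup ≈ 76.4 g
rolled oats: 2/3 cup × 11/3 ≈ 2.4 cup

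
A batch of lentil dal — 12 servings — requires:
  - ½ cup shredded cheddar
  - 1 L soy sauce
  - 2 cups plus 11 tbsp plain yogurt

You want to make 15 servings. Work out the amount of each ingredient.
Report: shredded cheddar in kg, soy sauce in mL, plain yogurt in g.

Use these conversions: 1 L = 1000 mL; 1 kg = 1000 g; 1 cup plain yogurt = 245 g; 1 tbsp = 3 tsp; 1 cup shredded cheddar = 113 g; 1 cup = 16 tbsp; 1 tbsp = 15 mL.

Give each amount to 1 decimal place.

shredded cheddar: 0.1 kg; soy sauce: 1250.0 mL; plain yogurt: 823.0 g

Scaling factor: 15/12 = 5/4 = 1.25.
shredded cheddar: 0.5 cup × 5/4 × 113 g/cup ÷ 1000 g/kg ≈ 0.1 kg
soy sauce: 1 L × 5/4 × 1000 mL/L = 1250.0 mL
plain yogurt: (2 cup + 11 tbsp = 2.6875 cup) × 5/4 × 245 g/cup ≈ 823.0 g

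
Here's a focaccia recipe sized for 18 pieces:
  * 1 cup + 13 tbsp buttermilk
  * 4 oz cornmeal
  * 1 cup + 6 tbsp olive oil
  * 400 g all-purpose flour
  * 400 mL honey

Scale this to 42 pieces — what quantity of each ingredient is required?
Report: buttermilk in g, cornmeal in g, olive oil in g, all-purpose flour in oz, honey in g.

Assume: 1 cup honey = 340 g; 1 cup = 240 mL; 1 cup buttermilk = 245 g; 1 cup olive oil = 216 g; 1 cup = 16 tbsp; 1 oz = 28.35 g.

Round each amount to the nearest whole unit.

buttermilk: 1036 g; cornmeal: 265 g; olive oil: 693 g; all-purpose flour: 33 oz; honey: 1322 g

Scaling factor: 42/18 = 7/3.
buttermilk: (1 cup + 13 tbsp = 1.8125 cup) × 7/3 × 245 g/cup ≈ 1036 g
cornmeal: 4 oz × 7/3 × 28.35 g/oz ≈ 265 g
olive oil: (1 cup + 6 tbsp = 1.375 cup) × 7/3 × 216 g/cup = 693 g
all-purpose flour: 400 g × 7/3 ÷ 28.35 g/oz ≈ 33 oz
honey: 400 mL × 7/3 ÷ 240 mL/cup × 340 g/cup ≈ 1322 g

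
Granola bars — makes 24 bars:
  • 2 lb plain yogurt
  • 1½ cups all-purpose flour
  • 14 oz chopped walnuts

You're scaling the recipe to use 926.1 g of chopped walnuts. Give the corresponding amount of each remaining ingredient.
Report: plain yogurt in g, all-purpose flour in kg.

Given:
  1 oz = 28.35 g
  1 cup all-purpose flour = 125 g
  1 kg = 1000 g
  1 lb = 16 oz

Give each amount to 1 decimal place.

The original recipe has 396.9 g of chopped walnuts, so the scaling factor is 926.1 ÷ 396.9 = 7/3.
plain yogurt: 2 lb × 7/3 × 16 oz/lb × 28.35 g/oz = 2116.8 g
all-purpose flour: 1.5 cup × 7/3 × 125 g/cup ÷ 1000 g/kg ≈ 0.4 kg

plain yogurt: 2116.8 g; all-purpose flour: 0.4 kg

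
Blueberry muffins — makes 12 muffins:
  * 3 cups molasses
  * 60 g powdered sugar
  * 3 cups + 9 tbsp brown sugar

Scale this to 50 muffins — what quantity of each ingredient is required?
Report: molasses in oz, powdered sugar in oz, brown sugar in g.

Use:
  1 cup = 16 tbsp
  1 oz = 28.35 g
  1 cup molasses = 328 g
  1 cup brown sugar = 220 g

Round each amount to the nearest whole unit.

molasses: 145 oz; powdered sugar: 9 oz; brown sugar: 3266 g

Scaling factor: 50/12 = 25/6.
molasses: 3 cup × 25/6 × 328 g/cup ÷ 28.35 g/oz ≈ 145 oz
powdered sugar: 60 g × 25/6 ÷ 28.35 g/oz ≈ 9 oz
brown sugar: (3 cup + 9 tbsp = 3.5625 cup) × 25/6 × 220 g/cup ≈ 3266 g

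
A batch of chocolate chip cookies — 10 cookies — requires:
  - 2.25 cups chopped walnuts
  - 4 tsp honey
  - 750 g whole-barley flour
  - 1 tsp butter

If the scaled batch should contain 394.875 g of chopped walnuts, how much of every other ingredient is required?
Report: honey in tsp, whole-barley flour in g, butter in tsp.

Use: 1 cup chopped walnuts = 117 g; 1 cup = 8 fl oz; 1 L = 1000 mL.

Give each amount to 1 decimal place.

honey: 6.0 tsp; whole-barley flour: 1125.0 g; butter: 1.5 tsp

The original recipe has 263.25 g of chopped walnuts, so the scaling factor is 394.875 ÷ 263.25 = 3/2 = 1.5.
honey: 4 tsp × 3/2 = 6.0 tsp
whole-barley flour: 750 g × 3/2 = 1125.0 g
butter: 1 tsp × 3/2 = 1.5 tsp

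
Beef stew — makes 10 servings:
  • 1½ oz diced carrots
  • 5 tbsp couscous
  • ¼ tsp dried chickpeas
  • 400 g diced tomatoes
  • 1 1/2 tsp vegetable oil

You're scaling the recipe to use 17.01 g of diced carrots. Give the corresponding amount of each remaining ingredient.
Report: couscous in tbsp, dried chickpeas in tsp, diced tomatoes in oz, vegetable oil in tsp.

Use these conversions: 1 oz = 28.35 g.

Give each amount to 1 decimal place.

couscous: 2.0 tbsp; dried chickpeas: 0.1 tsp; diced tomatoes: 5.6 oz; vegetable oil: 0.6 tsp

The original recipe has 42.525 g of diced carrots, so the scaling factor is 17.01 ÷ 42.525 = 2/5 = 0.4.
couscous: 5 tbsp × 2/5 = 2.0 tbsp
dried chickpeas: 0.25 tsp × 2/5 = 0.1 tsp
diced tomatoes: 400 g × 2/5 ÷ 28.35 g/oz ≈ 5.6 oz
vegetable oil: 1.5 tsp × 2/5 = 0.6 tsp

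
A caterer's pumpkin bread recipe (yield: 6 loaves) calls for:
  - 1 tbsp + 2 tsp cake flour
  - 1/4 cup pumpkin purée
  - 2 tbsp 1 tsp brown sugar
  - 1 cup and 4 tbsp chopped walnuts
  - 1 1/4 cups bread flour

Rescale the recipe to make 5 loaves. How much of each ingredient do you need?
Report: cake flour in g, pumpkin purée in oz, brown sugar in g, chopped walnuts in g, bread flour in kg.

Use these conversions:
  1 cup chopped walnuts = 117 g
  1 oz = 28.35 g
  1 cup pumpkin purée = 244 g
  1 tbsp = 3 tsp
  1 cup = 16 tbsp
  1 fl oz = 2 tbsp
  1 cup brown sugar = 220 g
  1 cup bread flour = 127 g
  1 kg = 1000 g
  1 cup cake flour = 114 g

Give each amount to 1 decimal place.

Scaling factor: 5/6.
cake flour: (1 tbsp + 2 tsp = 5/3 tbsp) × 5/6 ÷ 16 tbsp/cup × 114 g/cup ≈ 9.9 g
pumpkin purée: 0.25 cup × 5/6 × 244 g/cup ÷ 28.35 g/oz ≈ 1.8 oz
brown sugar: (2 tbsp + 1 tsp = 7/3 tbsp) × 5/6 ÷ 16 tbsp/cup × 220 g/cup ≈ 26.7 g
chopped walnuts: (1 cup + 4 tbsp = 1.25 cup) × 5/6 × 117 g/cup ≈ 121.9 g
bread flour: 1.25 cup × 5/6 × 127 g/cup ÷ 1000 g/kg ≈ 0.1 kg

cake flour: 9.9 g; pumpkin purée: 1.8 oz; brown sugar: 26.7 g; chopped walnuts: 121.9 g; bread flour: 0.1 kg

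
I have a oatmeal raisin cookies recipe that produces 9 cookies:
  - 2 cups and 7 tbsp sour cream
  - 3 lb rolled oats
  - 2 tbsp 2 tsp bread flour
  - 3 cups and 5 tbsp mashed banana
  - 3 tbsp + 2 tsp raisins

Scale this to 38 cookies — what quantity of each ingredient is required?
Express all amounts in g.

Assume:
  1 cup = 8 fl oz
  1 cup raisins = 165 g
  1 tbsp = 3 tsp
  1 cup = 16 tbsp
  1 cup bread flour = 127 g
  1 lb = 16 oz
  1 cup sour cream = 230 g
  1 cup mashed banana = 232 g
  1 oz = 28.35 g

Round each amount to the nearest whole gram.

sour cream: 2367 g; rolled oats: 5746 g; bread flour: 89 g; mashed banana: 3245 g; raisins: 160 g

Scaling factor: 38/9.
sour cream: (2 cup + 7 tbsp = 2.4375 cup) × 38/9 × 230 g/cup ≈ 2367 g
rolled oats: 3 lb × 38/9 × 16 oz/lb × 28.35 g/oz ≈ 5746 g
bread flour: (2 tbsp + 2 tsp = 8/3 tbsp) × 38/9 ÷ 16 tbsp/cup × 127 g/cup ≈ 89 g
mashed banana: (3 cup + 5 tbsp = 3.3125 cup) × 38/9 × 232 g/cup ≈ 3245 g
raisins: (3 tbsp + 2 tsp = 11/3 tbsp) × 38/9 ÷ 16 tbsp/cup × 165 g/cup ≈ 160 g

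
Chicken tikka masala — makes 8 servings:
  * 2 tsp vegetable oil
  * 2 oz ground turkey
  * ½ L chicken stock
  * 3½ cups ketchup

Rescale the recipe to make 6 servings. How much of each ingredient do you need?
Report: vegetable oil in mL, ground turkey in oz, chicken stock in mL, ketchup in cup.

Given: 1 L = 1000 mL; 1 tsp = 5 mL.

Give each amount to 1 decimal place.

Scaling factor: 6/8 = 3/4 = 0.75.
vegetable oil: 2 tsp × 3/4 × 5 mL/tsp = 7.5 mL
ground turkey: 2 oz × 3/4 = 1.5 oz
chicken stock: 0.5 L × 3/4 × 1000 mL/L = 375.0 mL
ketchup: 3.5 cup × 3/4 ≈ 2.6 cup

vegetable oil: 7.5 mL; ground turkey: 1.5 oz; chicken stock: 375.0 mL; ketchup: 2.6 cup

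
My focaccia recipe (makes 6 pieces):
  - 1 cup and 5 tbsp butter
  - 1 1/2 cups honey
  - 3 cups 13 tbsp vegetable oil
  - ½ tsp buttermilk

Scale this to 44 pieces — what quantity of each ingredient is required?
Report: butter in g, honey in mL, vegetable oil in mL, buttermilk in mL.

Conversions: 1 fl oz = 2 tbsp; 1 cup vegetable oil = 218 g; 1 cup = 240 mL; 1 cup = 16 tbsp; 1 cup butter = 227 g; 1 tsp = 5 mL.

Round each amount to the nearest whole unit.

Scaling factor: 44/6 = 22/3.
butter: (1 cup + 5 tbsp = 1.3125 cup) × 22/3 × 227 g/cup ≈ 2185 g
honey: 1.5 cup × 22/3 × 240 mL/cup = 2640 mL
vegetable oil: (3 cup + 13 tbsp = 3.8125 cup) × 22/3 × 240 mL/cup = 6710 mL
buttermilk: 0.5 tsp × 22/3 × 5 mL/tsp ≈ 18 mL

butter: 2185 g; honey: 2640 mL; vegetable oil: 6710 mL; buttermilk: 18 mL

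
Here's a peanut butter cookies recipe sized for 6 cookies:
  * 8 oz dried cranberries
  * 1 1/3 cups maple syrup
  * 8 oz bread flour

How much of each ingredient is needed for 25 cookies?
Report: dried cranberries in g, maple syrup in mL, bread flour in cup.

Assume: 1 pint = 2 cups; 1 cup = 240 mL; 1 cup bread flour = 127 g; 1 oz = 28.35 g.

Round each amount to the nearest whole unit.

dried cranberries: 945 g; maple syrup: 1333 mL; bread flour: 7 cup

Scaling factor: 25/6.
dried cranberries: 8 oz × 25/6 × 28.35 g/oz = 945 g
maple syrup: 4/3 cup × 25/6 × 240 mL/cup ≈ 1333 mL
bread flour: 8 oz × 25/6 × 28.35 g/oz ÷ 127 g/cup ≈ 7 cup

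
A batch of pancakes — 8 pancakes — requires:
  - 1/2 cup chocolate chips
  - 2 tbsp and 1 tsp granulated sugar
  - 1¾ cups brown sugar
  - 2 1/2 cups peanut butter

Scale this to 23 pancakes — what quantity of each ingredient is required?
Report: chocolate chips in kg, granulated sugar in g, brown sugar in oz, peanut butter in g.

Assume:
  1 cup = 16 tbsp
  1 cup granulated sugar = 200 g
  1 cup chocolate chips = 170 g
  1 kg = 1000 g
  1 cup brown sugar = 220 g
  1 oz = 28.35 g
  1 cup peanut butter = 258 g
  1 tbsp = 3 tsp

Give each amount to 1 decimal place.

chocolate chips: 0.2 kg; granulated sugar: 83.9 g; brown sugar: 39.0 oz; peanut butter: 1854.4 g

Scaling factor: 23/8 = 2.875.
chocolate chips: 0.5 cup × 23/8 × 170 g/cup ÷ 1000 g/kg ≈ 0.2 kg
granulated sugar: (2 tbsp + 1 tsp = 7/3 tbsp) × 23/8 ÷ 16 tbsp/cup × 200 g/cup ≈ 83.9 g
brown sugar: 1.75 cup × 23/8 × 220 g/cup ÷ 28.35 g/oz ≈ 39.0 oz
peanut butter: 2.5 cup × 23/8 × 258 g/cup ≈ 1854.4 g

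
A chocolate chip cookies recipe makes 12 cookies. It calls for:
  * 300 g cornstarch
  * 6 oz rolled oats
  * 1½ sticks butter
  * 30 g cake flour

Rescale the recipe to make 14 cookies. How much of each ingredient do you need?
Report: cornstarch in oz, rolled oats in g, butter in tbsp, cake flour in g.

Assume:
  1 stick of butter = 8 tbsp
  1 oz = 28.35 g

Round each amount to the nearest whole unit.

Scaling factor: 14/12 = 7/6.
cornstarch: 300 g × 7/6 ÷ 28.35 g/oz ≈ 12 oz
rolled oats: 6 oz × 7/6 × 28.35 g/oz ≈ 198 g
butter: 1.5 stick × 7/6 × 8 tbsp/stick = 14 tbsp
cake flour: 30 g × 7/6 = 35 g

cornstarch: 12 oz; rolled oats: 198 g; butter: 14 tbsp; cake flour: 35 g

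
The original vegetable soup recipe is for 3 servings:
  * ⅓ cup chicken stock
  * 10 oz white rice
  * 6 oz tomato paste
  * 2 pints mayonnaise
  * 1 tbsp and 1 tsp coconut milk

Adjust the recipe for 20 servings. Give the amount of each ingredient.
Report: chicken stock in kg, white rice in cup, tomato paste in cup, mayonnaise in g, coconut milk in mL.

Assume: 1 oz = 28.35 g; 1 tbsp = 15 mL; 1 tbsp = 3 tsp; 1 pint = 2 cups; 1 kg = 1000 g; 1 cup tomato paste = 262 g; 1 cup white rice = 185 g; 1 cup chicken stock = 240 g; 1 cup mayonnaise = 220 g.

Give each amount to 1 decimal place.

chicken stock: 0.5 kg; white rice: 10.2 cup; tomato paste: 4.3 cup; mayonnaise: 5866.7 g; coconut milk: 133.3 mL

Scaling factor: 20/3.
chicken stock: 1/3 cup × 20/3 × 240 g/cup ÷ 1000 g/kg ≈ 0.5 kg
white rice: 10 oz × 20/3 × 28.35 g/oz ÷ 185 g/cup ≈ 10.2 cup
tomato paste: 6 oz × 20/3 × 28.35 g/oz ÷ 262 g/cup ≈ 4.3 cup
mayonnaise: 2 pint × 20/3 × 2 cup/pint × 220 g/cup ≈ 5866.7 g
coconut milk: (1 tbsp + 1 tsp = 4/3 tbsp) × 20/3 × 15 mL/tbsp ≈ 133.3 mL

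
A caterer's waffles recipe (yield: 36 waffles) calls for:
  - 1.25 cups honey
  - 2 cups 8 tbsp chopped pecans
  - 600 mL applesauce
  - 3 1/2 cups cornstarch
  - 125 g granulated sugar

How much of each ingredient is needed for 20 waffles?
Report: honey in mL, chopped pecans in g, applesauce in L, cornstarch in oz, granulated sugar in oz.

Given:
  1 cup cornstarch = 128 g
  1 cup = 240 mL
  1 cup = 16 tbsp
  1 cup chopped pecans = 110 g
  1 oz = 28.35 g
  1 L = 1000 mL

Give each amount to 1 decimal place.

Scaling factor: 20/36 = 5/9.
honey: 1.25 cup × 5/9 × 240 mL/cup ≈ 166.7 mL
chopped pecans: (2 cup + 8 tbsp = 2.5 cup) × 5/9 × 110 g/cup ≈ 152.8 g
applesauce: 600 mL × 5/9 ÷ 1000 mL/L ≈ 0.3 L
cornstarch: 3.5 cup × 5/9 × 128 g/cup ÷ 28.35 g/oz ≈ 8.8 oz
granulated sugar: 125 g × 5/9 ÷ 28.35 g/oz ≈ 2.4 oz

honey: 166.7 mL; chopped pecans: 152.8 g; applesauce: 0.3 L; cornstarch: 8.8 oz; granulated sugar: 2.4 oz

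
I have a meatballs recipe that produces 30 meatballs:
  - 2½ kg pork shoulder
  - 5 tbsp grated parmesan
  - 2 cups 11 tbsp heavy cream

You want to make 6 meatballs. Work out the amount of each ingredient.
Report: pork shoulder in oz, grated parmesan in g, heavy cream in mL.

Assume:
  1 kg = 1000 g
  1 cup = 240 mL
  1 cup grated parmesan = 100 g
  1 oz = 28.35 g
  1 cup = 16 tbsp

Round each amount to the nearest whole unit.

pork shoulder: 18 oz; grated parmesan: 6 g; heavy cream: 129 mL

Scaling factor: 6/30 = 1/5 = 0.2.
pork shoulder: 2.5 kg × 1/5 × 1000 g/kg ÷ 28.35 g/oz ≈ 18 oz
grated parmesan: 5 tbsp × 1/5 ÷ 16 tbsp/cup × 100 g/cup ≈ 6 g
heavy cream: (2 cup + 11 tbsp = 2.6875 cup) × 1/5 × 240 mL/cup = 129 mL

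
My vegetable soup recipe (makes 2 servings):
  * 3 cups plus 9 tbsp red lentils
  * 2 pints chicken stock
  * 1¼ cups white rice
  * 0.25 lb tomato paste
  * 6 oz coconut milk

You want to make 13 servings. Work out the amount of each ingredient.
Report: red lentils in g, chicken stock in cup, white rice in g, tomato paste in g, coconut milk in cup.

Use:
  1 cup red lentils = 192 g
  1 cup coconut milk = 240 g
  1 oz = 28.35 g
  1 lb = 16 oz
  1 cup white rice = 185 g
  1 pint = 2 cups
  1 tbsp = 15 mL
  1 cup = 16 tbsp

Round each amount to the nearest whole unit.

Scaling factor: 13/2 = 6.5.
red lentils: (3 cup + 9 tbsp = 3.5625 cup) × 13/2 × 192 g/cup = 4446 g
chicken stock: 2 pint × 13/2 × 2 cup/pint = 26 cup
white rice: 1.25 cup × 13/2 × 185 g/cup ≈ 1503 g
tomato paste: 0.25 lb × 13/2 × 16 oz/lb × 28.35 g/oz ≈ 737 g
coconut milk: 6 oz × 13/2 × 28.35 g/oz ÷ 240 g/cup ≈ 5 cup

red lentils: 4446 g; chicken stock: 26 cup; white rice: 1503 g; tomato paste: 737 g; coconut milk: 5 cup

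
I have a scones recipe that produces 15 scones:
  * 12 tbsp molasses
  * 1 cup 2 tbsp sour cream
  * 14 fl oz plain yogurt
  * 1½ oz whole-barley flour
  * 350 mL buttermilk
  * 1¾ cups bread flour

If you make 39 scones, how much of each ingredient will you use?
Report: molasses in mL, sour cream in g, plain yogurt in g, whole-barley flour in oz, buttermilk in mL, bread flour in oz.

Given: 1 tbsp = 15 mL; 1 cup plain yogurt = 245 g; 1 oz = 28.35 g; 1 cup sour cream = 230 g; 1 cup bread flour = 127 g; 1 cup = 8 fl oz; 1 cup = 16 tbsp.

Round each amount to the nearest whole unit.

Scaling factor: 39/15 = 13/5 = 2.6.
molasses: 12 tbsp × 13/5 × 15 mL/tbsp = 468 mL
sour cream: (1 cup + 2 tbsp = 1.125 cup) × 13/5 × 230 g/cup ≈ 673 g
plain yogurt: 14 fl oz × 13/5 ÷ 8 fl oz/cup × 245 g/cup ≈ 1115 g
whole-barley flour: 1.5 oz × 13/5 ≈ 4 oz
buttermilk: 350 mL × 13/5 = 910 mL
bread flour: 1.75 cup × 13/5 × 127 g/cup ÷ 28.35 g/oz ≈ 20 oz

molasses: 468 mL; sour cream: 673 g; plain yogurt: 1115 g; whole-barley flour: 4 oz; buttermilk: 910 mL; bread flour: 20 oz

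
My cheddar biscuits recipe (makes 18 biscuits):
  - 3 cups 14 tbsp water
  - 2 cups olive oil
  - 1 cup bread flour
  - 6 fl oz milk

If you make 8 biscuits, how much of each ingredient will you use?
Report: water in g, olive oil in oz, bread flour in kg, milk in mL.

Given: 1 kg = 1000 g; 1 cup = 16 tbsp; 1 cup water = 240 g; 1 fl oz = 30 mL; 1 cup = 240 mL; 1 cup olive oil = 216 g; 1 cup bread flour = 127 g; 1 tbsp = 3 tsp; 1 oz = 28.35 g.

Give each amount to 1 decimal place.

Scaling factor: 8/18 = 4/9.
water: (3 cup + 14 tbsp = 3.875 cup) × 4/9 × 240 g/cup ≈ 413.3 g
olive oil: 2 cup × 4/9 × 216 g/cup ÷ 28.35 g/oz ≈ 6.8 oz
bread flour: 1 cup × 4/9 × 127 g/cup ÷ 1000 g/kg ≈ 0.1 kg
milk: 6 fl oz × 4/9 × 30 mL/fl oz = 80.0 mL

water: 413.3 g; olive oil: 6.8 oz; bread flour: 0.1 kg; milk: 80.0 mL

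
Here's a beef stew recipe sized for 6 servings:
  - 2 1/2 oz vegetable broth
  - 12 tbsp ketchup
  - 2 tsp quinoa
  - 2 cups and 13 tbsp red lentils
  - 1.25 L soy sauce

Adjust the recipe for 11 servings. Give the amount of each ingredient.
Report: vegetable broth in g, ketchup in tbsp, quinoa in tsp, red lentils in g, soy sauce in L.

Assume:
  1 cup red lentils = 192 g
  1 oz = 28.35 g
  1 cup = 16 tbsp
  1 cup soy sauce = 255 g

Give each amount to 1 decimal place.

vegetable broth: 129.9 g; ketchup: 22.0 tbsp; quinoa: 3.7 tsp; red lentils: 990.0 g; soy sauce: 2.3 L

Scaling factor: 11/6.
vegetable broth: 2.5 oz × 11/6 × 28.35 g/oz ≈ 129.9 g
ketchup: 12 tbsp × 11/6 = 22.0 tbsp
quinoa: 2 tsp × 11/6 ≈ 3.7 tsp
red lentils: (2 cup + 13 tbsp = 2.8125 cup) × 11/6 × 192 g/cup = 990.0 g
soy sauce: 1.25 L × 11/6 ≈ 2.3 L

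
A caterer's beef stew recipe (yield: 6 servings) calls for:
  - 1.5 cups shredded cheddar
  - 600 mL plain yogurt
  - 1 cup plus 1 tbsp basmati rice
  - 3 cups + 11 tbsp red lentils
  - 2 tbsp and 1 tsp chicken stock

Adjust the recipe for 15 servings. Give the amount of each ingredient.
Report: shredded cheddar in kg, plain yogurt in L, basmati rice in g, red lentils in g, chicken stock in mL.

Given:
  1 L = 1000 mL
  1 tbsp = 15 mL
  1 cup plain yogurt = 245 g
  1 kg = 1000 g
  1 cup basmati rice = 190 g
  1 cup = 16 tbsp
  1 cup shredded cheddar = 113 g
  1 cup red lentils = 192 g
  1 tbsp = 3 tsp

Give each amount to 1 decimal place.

Scaling factor: 15/6 = 5/2 = 2.5.
shredded cheddar: 1.5 cup × 5/2 × 113 g/cup ÷ 1000 g/kg ≈ 0.4 kg
plain yogurt: 600 mL × 5/2 ÷ 1000 mL/L = 1.5 L
basmati rice: (1 cup + 1 tbsp = 1.0625 cup) × 5/2 × 190 g/cup ≈ 504.7 g
red lentils: (3 cup + 11 tbsp = 3.6875 cup) × 5/2 × 192 g/cup = 1770.0 g
chicken stock: (2 tbsp + 1 tsp = 7/3 tbsp) × 5/2 × 15 mL/tbsp = 87.5 mL

shredded cheddar: 0.4 kg; plain yogurt: 1.5 L; basmati rice: 504.7 g; red lentils: 1770.0 g; chicken stock: 87.5 mL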